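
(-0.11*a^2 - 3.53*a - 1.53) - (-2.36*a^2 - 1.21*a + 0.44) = 2.25*a^2 - 2.32*a - 1.97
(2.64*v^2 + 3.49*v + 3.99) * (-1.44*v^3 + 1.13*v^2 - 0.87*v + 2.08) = -3.8016*v^5 - 2.0424*v^4 - 4.0987*v^3 + 6.9636*v^2 + 3.7879*v + 8.2992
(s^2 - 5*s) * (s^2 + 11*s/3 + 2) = s^4 - 4*s^3/3 - 49*s^2/3 - 10*s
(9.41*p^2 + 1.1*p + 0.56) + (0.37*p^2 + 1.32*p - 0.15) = 9.78*p^2 + 2.42*p + 0.41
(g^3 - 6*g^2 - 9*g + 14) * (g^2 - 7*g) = g^5 - 13*g^4 + 33*g^3 + 77*g^2 - 98*g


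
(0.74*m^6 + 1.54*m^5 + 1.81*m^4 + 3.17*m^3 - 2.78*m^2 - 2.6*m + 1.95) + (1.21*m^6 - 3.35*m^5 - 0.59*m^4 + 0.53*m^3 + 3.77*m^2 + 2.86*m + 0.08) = 1.95*m^6 - 1.81*m^5 + 1.22*m^4 + 3.7*m^3 + 0.99*m^2 + 0.26*m + 2.03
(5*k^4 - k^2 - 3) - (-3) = 5*k^4 - k^2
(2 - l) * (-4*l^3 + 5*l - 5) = 4*l^4 - 8*l^3 - 5*l^2 + 15*l - 10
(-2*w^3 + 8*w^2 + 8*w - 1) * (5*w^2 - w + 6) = -10*w^5 + 42*w^4 + 20*w^3 + 35*w^2 + 49*w - 6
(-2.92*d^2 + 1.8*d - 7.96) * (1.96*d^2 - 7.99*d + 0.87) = -5.7232*d^4 + 26.8588*d^3 - 32.524*d^2 + 65.1664*d - 6.9252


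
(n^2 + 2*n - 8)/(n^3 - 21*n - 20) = (n - 2)/(n^2 - 4*n - 5)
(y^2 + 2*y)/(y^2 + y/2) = 2*(y + 2)/(2*y + 1)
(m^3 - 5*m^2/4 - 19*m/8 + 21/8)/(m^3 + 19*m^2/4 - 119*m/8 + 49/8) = (2*m^2 + m - 3)/(2*m^2 + 13*m - 7)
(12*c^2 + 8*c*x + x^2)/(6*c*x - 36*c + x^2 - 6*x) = (2*c + x)/(x - 6)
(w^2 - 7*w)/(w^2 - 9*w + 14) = w/(w - 2)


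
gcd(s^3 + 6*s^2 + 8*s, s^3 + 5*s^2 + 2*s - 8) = s^2 + 6*s + 8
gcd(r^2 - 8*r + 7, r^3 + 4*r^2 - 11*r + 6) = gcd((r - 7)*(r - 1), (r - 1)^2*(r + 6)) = r - 1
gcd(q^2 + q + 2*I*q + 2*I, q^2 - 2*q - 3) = q + 1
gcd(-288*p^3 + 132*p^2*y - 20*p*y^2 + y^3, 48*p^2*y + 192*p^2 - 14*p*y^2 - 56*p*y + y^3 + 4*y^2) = 48*p^2 - 14*p*y + y^2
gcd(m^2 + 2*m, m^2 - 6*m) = m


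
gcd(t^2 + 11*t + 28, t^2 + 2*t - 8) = t + 4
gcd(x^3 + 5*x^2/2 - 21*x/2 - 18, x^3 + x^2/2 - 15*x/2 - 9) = x^2 - 3*x/2 - 9/2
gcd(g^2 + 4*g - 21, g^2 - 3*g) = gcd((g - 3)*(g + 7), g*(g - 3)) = g - 3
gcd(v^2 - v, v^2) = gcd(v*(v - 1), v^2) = v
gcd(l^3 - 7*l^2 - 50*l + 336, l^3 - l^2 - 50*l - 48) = l - 8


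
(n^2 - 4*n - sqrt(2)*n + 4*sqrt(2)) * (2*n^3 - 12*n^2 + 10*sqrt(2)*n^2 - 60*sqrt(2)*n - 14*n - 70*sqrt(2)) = 2*n^5 - 20*n^4 + 8*sqrt(2)*n^4 - 80*sqrt(2)*n^3 + 14*n^3 + 136*sqrt(2)*n^2 + 256*n^2 - 340*n + 224*sqrt(2)*n - 560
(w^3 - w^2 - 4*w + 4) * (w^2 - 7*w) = w^5 - 8*w^4 + 3*w^3 + 32*w^2 - 28*w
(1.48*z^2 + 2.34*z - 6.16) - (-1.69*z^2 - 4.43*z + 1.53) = 3.17*z^2 + 6.77*z - 7.69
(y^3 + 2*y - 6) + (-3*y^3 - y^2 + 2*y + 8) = -2*y^3 - y^2 + 4*y + 2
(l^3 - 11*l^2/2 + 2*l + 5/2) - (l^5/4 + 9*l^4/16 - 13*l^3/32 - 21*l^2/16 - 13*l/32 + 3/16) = -l^5/4 - 9*l^4/16 + 45*l^3/32 - 67*l^2/16 + 77*l/32 + 37/16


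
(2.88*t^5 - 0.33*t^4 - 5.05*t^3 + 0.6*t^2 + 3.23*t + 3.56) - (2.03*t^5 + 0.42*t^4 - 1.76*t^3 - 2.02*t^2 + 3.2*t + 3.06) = 0.85*t^5 - 0.75*t^4 - 3.29*t^3 + 2.62*t^2 + 0.0299999999999998*t + 0.5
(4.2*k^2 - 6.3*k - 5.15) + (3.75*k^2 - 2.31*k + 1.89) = 7.95*k^2 - 8.61*k - 3.26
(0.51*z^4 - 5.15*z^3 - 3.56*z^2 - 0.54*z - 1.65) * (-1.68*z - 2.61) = -0.8568*z^5 + 7.3209*z^4 + 19.4223*z^3 + 10.1988*z^2 + 4.1814*z + 4.3065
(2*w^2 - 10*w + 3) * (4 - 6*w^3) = -12*w^5 + 60*w^4 - 18*w^3 + 8*w^2 - 40*w + 12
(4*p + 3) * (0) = 0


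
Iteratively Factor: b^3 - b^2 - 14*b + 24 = (b - 2)*(b^2 + b - 12) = (b - 3)*(b - 2)*(b + 4)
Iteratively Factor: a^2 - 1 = (a + 1)*(a - 1)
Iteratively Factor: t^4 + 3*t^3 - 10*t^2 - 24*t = (t - 3)*(t^3 + 6*t^2 + 8*t) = (t - 3)*(t + 4)*(t^2 + 2*t) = (t - 3)*(t + 2)*(t + 4)*(t)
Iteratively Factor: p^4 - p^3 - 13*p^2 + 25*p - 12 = (p - 3)*(p^3 + 2*p^2 - 7*p + 4) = (p - 3)*(p - 1)*(p^2 + 3*p - 4) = (p - 3)*(p - 1)^2*(p + 4)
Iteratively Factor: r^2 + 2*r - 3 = (r - 1)*(r + 3)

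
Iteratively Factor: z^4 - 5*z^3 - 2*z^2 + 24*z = (z + 2)*(z^3 - 7*z^2 + 12*z) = (z - 3)*(z + 2)*(z^2 - 4*z) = z*(z - 3)*(z + 2)*(z - 4)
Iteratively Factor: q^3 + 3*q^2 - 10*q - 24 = (q + 2)*(q^2 + q - 12) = (q + 2)*(q + 4)*(q - 3)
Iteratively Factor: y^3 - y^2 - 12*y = (y - 4)*(y^2 + 3*y) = y*(y - 4)*(y + 3)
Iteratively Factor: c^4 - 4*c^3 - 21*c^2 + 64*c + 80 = (c - 4)*(c^3 - 21*c - 20) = (c - 4)*(c + 1)*(c^2 - c - 20) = (c - 4)*(c + 1)*(c + 4)*(c - 5)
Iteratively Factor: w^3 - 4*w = (w - 2)*(w^2 + 2*w) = w*(w - 2)*(w + 2)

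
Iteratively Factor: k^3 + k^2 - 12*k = (k - 3)*(k^2 + 4*k) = (k - 3)*(k + 4)*(k)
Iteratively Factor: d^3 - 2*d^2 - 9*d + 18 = (d - 3)*(d^2 + d - 6) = (d - 3)*(d + 3)*(d - 2)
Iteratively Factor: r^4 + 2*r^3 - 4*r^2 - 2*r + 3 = (r + 1)*(r^3 + r^2 - 5*r + 3) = (r - 1)*(r + 1)*(r^2 + 2*r - 3) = (r - 1)*(r + 1)*(r + 3)*(r - 1)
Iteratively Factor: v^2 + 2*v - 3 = (v + 3)*(v - 1)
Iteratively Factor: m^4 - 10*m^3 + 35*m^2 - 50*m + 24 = (m - 3)*(m^3 - 7*m^2 + 14*m - 8) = (m - 3)*(m - 2)*(m^2 - 5*m + 4) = (m - 3)*(m - 2)*(m - 1)*(m - 4)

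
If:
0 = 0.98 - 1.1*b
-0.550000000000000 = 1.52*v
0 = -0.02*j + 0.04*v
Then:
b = 0.89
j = -0.72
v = -0.36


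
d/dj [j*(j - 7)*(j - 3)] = 3*j^2 - 20*j + 21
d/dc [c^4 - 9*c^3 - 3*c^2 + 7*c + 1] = 4*c^3 - 27*c^2 - 6*c + 7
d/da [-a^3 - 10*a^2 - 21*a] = -3*a^2 - 20*a - 21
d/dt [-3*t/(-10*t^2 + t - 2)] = 6*(1 - 5*t^2)/(100*t^4 - 20*t^3 + 41*t^2 - 4*t + 4)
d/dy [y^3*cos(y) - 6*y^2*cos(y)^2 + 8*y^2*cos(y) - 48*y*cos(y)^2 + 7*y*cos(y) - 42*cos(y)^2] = -y^3*sin(y) - 8*y^2*sin(y) + 6*y^2*sin(2*y) + 3*y^2*cos(y) - 7*y*sin(y) + 48*y*sin(2*y) - 12*y*cos(y)^2 + 16*y*cos(y) + 42*sin(2*y) - 48*cos(y)^2 + 7*cos(y)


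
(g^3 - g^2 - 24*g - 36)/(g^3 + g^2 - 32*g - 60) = (g + 3)/(g + 5)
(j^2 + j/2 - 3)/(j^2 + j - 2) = (j - 3/2)/(j - 1)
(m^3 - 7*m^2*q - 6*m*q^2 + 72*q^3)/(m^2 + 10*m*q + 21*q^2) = (m^2 - 10*m*q + 24*q^2)/(m + 7*q)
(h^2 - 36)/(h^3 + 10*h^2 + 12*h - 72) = (h - 6)/(h^2 + 4*h - 12)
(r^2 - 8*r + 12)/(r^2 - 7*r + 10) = (r - 6)/(r - 5)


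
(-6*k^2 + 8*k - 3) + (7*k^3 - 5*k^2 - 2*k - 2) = 7*k^3 - 11*k^2 + 6*k - 5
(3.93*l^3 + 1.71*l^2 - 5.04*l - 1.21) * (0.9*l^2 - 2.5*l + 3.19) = 3.537*l^5 - 8.286*l^4 + 3.7257*l^3 + 16.9659*l^2 - 13.0526*l - 3.8599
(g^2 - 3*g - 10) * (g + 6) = g^3 + 3*g^2 - 28*g - 60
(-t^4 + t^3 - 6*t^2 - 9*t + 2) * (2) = -2*t^4 + 2*t^3 - 12*t^2 - 18*t + 4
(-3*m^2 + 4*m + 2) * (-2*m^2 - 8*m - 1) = 6*m^4 + 16*m^3 - 33*m^2 - 20*m - 2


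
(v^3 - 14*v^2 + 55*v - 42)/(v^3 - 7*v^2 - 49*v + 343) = (v^2 - 7*v + 6)/(v^2 - 49)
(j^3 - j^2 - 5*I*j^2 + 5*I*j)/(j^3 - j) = (j - 5*I)/(j + 1)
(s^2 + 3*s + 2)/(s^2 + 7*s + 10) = (s + 1)/(s + 5)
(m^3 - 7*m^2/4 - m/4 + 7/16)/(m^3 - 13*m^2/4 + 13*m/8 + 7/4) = (m - 1/2)/(m - 2)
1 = 1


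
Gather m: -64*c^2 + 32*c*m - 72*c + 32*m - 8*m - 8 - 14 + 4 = -64*c^2 - 72*c + m*(32*c + 24) - 18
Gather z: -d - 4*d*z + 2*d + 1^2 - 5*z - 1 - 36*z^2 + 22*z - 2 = d - 36*z^2 + z*(17 - 4*d) - 2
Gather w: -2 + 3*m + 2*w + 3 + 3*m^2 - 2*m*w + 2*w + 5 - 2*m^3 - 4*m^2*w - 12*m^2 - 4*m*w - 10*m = -2*m^3 - 9*m^2 - 7*m + w*(-4*m^2 - 6*m + 4) + 6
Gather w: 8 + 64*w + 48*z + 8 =64*w + 48*z + 16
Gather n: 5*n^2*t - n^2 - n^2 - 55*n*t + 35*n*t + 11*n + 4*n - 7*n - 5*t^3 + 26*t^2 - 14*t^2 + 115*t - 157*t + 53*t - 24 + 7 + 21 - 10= n^2*(5*t - 2) + n*(8 - 20*t) - 5*t^3 + 12*t^2 + 11*t - 6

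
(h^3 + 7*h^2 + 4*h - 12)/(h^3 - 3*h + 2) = (h + 6)/(h - 1)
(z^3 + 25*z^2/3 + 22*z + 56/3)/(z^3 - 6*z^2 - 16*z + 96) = (3*z^2 + 13*z + 14)/(3*(z^2 - 10*z + 24))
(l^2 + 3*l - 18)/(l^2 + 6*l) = (l - 3)/l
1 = 1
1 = 1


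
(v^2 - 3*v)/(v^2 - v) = (v - 3)/(v - 1)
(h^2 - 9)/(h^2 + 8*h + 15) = (h - 3)/(h + 5)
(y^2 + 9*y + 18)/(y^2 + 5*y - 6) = (y + 3)/(y - 1)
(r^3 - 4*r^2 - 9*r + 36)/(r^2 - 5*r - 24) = (r^2 - 7*r + 12)/(r - 8)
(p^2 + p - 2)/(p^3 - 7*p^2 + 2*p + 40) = (p - 1)/(p^2 - 9*p + 20)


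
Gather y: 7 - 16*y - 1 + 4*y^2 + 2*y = 4*y^2 - 14*y + 6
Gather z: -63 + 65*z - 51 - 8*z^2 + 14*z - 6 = -8*z^2 + 79*z - 120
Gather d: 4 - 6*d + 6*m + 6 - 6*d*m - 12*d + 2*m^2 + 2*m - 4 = d*(-6*m - 18) + 2*m^2 + 8*m + 6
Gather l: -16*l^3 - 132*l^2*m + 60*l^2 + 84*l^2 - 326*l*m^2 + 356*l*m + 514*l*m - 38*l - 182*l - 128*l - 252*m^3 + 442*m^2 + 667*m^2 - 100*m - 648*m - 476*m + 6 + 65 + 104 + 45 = -16*l^3 + l^2*(144 - 132*m) + l*(-326*m^2 + 870*m - 348) - 252*m^3 + 1109*m^2 - 1224*m + 220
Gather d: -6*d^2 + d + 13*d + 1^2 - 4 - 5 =-6*d^2 + 14*d - 8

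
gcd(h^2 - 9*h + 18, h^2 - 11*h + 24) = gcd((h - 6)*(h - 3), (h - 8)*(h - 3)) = h - 3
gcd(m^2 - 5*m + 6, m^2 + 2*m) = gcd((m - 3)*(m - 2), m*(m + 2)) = 1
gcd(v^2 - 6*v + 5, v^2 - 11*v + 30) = v - 5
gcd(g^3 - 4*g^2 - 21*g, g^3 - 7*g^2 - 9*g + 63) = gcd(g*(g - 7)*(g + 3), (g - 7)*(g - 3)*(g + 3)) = g^2 - 4*g - 21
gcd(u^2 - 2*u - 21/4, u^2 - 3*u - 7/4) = u - 7/2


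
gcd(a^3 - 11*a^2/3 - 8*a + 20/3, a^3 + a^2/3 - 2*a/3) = a - 2/3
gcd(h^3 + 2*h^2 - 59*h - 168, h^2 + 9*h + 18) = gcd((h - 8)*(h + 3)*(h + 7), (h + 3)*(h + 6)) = h + 3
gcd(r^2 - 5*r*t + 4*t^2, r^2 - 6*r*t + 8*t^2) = r - 4*t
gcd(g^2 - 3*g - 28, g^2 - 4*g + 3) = 1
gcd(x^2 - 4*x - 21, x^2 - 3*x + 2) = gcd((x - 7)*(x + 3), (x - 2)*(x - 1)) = 1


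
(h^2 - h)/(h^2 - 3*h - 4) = h*(1 - h)/(-h^2 + 3*h + 4)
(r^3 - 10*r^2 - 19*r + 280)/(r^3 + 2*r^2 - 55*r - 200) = (r - 7)/(r + 5)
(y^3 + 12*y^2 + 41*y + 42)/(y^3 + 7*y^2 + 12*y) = (y^2 + 9*y + 14)/(y*(y + 4))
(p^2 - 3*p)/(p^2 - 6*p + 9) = p/(p - 3)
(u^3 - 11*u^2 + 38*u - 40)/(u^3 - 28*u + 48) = (u - 5)/(u + 6)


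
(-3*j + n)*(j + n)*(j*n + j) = -3*j^3*n - 3*j^3 - 2*j^2*n^2 - 2*j^2*n + j*n^3 + j*n^2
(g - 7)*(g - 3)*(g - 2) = g^3 - 12*g^2 + 41*g - 42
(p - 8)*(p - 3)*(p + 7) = p^3 - 4*p^2 - 53*p + 168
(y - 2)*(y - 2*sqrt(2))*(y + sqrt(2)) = y^3 - 2*y^2 - sqrt(2)*y^2 - 4*y + 2*sqrt(2)*y + 8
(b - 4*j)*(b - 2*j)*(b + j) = b^3 - 5*b^2*j + 2*b*j^2 + 8*j^3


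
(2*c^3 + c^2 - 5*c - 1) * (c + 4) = 2*c^4 + 9*c^3 - c^2 - 21*c - 4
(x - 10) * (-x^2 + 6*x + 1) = -x^3 + 16*x^2 - 59*x - 10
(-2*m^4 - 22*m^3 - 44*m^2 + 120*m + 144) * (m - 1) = -2*m^5 - 20*m^4 - 22*m^3 + 164*m^2 + 24*m - 144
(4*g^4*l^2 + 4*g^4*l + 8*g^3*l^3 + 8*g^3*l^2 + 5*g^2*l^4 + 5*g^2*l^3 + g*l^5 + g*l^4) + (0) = 4*g^4*l^2 + 4*g^4*l + 8*g^3*l^3 + 8*g^3*l^2 + 5*g^2*l^4 + 5*g^2*l^3 + g*l^5 + g*l^4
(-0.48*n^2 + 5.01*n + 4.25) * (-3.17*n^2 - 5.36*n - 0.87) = 1.5216*n^4 - 13.3089*n^3 - 39.9085*n^2 - 27.1387*n - 3.6975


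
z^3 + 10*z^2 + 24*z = z*(z + 4)*(z + 6)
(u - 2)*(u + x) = u^2 + u*x - 2*u - 2*x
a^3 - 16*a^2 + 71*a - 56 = (a - 8)*(a - 7)*(a - 1)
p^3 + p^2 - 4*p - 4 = (p - 2)*(p + 1)*(p + 2)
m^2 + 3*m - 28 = (m - 4)*(m + 7)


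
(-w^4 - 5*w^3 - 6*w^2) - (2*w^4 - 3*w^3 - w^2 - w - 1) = -3*w^4 - 2*w^3 - 5*w^2 + w + 1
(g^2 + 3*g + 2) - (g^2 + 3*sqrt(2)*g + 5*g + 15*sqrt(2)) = -3*sqrt(2)*g - 2*g - 15*sqrt(2) + 2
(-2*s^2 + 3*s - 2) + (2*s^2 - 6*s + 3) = 1 - 3*s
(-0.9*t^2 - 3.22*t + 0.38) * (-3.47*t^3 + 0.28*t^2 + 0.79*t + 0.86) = 3.123*t^5 + 10.9214*t^4 - 2.9312*t^3 - 3.2114*t^2 - 2.469*t + 0.3268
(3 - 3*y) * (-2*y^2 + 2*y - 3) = 6*y^3 - 12*y^2 + 15*y - 9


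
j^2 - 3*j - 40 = (j - 8)*(j + 5)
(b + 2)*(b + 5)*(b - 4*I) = b^3 + 7*b^2 - 4*I*b^2 + 10*b - 28*I*b - 40*I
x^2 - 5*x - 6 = (x - 6)*(x + 1)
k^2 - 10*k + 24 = (k - 6)*(k - 4)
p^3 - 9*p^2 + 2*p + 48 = (p - 8)*(p - 3)*(p + 2)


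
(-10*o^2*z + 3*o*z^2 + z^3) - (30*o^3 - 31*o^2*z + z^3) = -30*o^3 + 21*o^2*z + 3*o*z^2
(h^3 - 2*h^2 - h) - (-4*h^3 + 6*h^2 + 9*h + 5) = 5*h^3 - 8*h^2 - 10*h - 5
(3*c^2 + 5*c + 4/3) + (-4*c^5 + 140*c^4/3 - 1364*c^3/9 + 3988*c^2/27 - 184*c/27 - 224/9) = -4*c^5 + 140*c^4/3 - 1364*c^3/9 + 4069*c^2/27 - 49*c/27 - 212/9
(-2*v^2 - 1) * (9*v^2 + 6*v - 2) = -18*v^4 - 12*v^3 - 5*v^2 - 6*v + 2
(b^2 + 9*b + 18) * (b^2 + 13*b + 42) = b^4 + 22*b^3 + 177*b^2 + 612*b + 756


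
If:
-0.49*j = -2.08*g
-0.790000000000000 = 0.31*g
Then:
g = -2.55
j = -10.82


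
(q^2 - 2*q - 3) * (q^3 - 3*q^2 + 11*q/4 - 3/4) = q^5 - 5*q^4 + 23*q^3/4 + 11*q^2/4 - 27*q/4 + 9/4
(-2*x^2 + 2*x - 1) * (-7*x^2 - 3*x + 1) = 14*x^4 - 8*x^3 - x^2 + 5*x - 1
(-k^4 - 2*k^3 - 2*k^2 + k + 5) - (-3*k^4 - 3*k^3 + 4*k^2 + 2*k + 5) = 2*k^4 + k^3 - 6*k^2 - k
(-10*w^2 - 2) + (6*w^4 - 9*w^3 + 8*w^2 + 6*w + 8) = 6*w^4 - 9*w^3 - 2*w^2 + 6*w + 6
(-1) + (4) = 3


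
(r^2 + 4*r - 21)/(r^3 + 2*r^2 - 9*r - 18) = (r + 7)/(r^2 + 5*r + 6)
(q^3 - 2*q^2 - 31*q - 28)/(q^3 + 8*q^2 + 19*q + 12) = (q - 7)/(q + 3)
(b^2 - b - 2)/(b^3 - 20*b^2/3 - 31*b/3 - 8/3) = 3*(b - 2)/(3*b^2 - 23*b - 8)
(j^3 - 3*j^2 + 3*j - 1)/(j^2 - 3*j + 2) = (j^2 - 2*j + 1)/(j - 2)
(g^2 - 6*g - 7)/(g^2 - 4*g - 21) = (g + 1)/(g + 3)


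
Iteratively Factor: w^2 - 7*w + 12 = (w - 4)*(w - 3)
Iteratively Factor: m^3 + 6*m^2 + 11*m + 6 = (m + 3)*(m^2 + 3*m + 2) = (m + 2)*(m + 3)*(m + 1)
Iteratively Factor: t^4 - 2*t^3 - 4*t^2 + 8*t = (t + 2)*(t^3 - 4*t^2 + 4*t) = (t - 2)*(t + 2)*(t^2 - 2*t) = t*(t - 2)*(t + 2)*(t - 2)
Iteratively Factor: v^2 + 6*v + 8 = (v + 4)*(v + 2)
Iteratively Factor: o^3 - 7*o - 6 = (o - 3)*(o^2 + 3*o + 2) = (o - 3)*(o + 2)*(o + 1)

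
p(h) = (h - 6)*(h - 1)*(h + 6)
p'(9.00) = 189.00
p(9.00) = 360.00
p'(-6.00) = 84.00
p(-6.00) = 0.00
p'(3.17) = -12.19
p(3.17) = -56.31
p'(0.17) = -36.25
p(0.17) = 29.86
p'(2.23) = -25.54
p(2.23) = -38.16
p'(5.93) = 57.63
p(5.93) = -4.12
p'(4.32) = 11.35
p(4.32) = -57.56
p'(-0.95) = -31.39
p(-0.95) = 68.44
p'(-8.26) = 185.20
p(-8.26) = -298.43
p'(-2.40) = -13.92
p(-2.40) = 102.82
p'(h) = (h - 6)*(h - 1) + (h - 6)*(h + 6) + (h - 1)*(h + 6) = 3*h^2 - 2*h - 36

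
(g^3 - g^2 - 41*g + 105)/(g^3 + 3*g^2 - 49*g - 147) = (g^2 - 8*g + 15)/(g^2 - 4*g - 21)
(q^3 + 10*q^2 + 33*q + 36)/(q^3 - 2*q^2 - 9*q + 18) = (q^2 + 7*q + 12)/(q^2 - 5*q + 6)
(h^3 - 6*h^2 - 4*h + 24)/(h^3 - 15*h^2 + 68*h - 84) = (h + 2)/(h - 7)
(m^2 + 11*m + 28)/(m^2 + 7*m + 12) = (m + 7)/(m + 3)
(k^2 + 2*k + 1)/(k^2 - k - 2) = (k + 1)/(k - 2)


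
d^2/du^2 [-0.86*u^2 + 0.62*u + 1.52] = -1.72000000000000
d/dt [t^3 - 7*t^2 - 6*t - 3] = 3*t^2 - 14*t - 6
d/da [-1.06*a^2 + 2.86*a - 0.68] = 2.86 - 2.12*a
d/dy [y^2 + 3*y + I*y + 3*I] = 2*y + 3 + I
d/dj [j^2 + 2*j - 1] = 2*j + 2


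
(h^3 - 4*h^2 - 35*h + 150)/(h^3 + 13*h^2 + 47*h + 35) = (h^3 - 4*h^2 - 35*h + 150)/(h^3 + 13*h^2 + 47*h + 35)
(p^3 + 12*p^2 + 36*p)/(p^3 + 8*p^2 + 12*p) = (p + 6)/(p + 2)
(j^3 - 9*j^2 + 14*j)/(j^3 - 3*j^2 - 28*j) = (j - 2)/(j + 4)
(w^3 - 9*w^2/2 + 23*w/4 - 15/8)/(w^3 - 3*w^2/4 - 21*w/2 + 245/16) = 2*(4*w^2 - 8*w + 3)/(8*w^2 + 14*w - 49)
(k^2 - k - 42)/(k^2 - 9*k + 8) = (k^2 - k - 42)/(k^2 - 9*k + 8)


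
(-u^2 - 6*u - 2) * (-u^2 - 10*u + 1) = u^4 + 16*u^3 + 61*u^2 + 14*u - 2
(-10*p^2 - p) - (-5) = -10*p^2 - p + 5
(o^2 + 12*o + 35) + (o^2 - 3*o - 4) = 2*o^2 + 9*o + 31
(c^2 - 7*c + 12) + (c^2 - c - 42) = 2*c^2 - 8*c - 30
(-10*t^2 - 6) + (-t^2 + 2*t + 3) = -11*t^2 + 2*t - 3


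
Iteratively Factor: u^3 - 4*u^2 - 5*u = (u + 1)*(u^2 - 5*u) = u*(u + 1)*(u - 5)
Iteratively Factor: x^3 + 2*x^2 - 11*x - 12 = (x - 3)*(x^2 + 5*x + 4) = (x - 3)*(x + 4)*(x + 1)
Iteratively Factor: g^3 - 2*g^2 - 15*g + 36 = (g + 4)*(g^2 - 6*g + 9) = (g - 3)*(g + 4)*(g - 3)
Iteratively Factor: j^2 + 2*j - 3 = (j - 1)*(j + 3)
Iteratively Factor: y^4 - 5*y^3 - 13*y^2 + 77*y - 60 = (y + 4)*(y^3 - 9*y^2 + 23*y - 15) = (y - 3)*(y + 4)*(y^2 - 6*y + 5) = (y - 5)*(y - 3)*(y + 4)*(y - 1)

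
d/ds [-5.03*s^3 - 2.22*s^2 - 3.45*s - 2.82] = -15.09*s^2 - 4.44*s - 3.45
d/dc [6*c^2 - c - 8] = 12*c - 1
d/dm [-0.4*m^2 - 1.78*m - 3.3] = -0.8*m - 1.78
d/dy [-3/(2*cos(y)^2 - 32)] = -3*sin(y)*cos(y)/(cos(y)^2 - 16)^2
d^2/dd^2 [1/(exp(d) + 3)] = (exp(d) - 3)*exp(d)/(exp(d) + 3)^3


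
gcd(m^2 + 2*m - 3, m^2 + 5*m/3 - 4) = m + 3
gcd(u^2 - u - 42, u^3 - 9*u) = 1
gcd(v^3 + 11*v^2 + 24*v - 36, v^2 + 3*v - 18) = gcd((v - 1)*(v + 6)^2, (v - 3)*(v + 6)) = v + 6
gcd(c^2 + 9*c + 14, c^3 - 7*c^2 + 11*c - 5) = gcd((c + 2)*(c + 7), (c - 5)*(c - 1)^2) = 1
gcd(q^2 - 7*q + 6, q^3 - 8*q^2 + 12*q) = q - 6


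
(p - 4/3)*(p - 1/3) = p^2 - 5*p/3 + 4/9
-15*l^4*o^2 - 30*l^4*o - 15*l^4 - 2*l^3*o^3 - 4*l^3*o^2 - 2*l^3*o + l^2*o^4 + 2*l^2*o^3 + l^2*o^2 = (-5*l + o)*(3*l + o)*(l*o + l)^2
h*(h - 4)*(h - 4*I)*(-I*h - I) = -I*h^4 - 4*h^3 + 3*I*h^3 + 12*h^2 + 4*I*h^2 + 16*h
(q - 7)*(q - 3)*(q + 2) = q^3 - 8*q^2 + q + 42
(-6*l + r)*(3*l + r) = -18*l^2 - 3*l*r + r^2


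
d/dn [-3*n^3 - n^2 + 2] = n*(-9*n - 2)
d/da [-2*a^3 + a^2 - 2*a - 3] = -6*a^2 + 2*a - 2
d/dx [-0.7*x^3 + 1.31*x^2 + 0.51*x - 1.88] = -2.1*x^2 + 2.62*x + 0.51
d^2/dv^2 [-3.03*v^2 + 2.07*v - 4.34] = -6.06000000000000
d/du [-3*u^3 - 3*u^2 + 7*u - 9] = -9*u^2 - 6*u + 7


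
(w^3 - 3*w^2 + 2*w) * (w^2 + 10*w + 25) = w^5 + 7*w^4 - 3*w^3 - 55*w^2 + 50*w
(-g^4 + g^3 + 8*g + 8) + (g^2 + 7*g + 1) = -g^4 + g^3 + g^2 + 15*g + 9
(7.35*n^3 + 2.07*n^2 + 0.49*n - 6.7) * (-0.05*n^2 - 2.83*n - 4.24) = -0.3675*n^5 - 20.904*n^4 - 37.0466*n^3 - 9.8285*n^2 + 16.8834*n + 28.408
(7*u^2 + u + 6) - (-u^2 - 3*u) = 8*u^2 + 4*u + 6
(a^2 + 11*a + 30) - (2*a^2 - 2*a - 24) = -a^2 + 13*a + 54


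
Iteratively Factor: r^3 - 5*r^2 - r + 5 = (r + 1)*(r^2 - 6*r + 5) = (r - 1)*(r + 1)*(r - 5)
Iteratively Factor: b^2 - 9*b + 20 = (b - 4)*(b - 5)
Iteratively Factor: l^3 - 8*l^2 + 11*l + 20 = (l + 1)*(l^2 - 9*l + 20) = (l - 4)*(l + 1)*(l - 5)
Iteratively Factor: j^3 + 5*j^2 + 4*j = (j + 4)*(j^2 + j) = (j + 1)*(j + 4)*(j)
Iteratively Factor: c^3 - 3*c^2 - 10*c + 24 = (c - 2)*(c^2 - c - 12) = (c - 2)*(c + 3)*(c - 4)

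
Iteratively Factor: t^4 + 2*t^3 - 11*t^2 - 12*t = (t - 3)*(t^3 + 5*t^2 + 4*t) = (t - 3)*(t + 1)*(t^2 + 4*t) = t*(t - 3)*(t + 1)*(t + 4)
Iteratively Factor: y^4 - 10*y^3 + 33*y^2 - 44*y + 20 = (y - 2)*(y^3 - 8*y^2 + 17*y - 10) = (y - 2)*(y - 1)*(y^2 - 7*y + 10) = (y - 5)*(y - 2)*(y - 1)*(y - 2)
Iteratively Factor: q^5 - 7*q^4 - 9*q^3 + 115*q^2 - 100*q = (q)*(q^4 - 7*q^3 - 9*q^2 + 115*q - 100) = q*(q - 5)*(q^3 - 2*q^2 - 19*q + 20) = q*(q - 5)*(q - 1)*(q^2 - q - 20) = q*(q - 5)*(q - 1)*(q + 4)*(q - 5)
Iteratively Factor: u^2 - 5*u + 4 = (u - 1)*(u - 4)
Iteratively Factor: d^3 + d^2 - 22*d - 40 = (d + 4)*(d^2 - 3*d - 10) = (d - 5)*(d + 4)*(d + 2)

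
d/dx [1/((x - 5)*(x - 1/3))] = 6*(8 - 3*x)/(9*x^4 - 96*x^3 + 286*x^2 - 160*x + 25)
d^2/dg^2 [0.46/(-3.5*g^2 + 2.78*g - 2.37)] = (11.27*g^2 - 8.9516*g - 0.46*(7.0*g - 2.78)*(14.0*g - 5.56) + 7.6314)/(3.5*g^2 - 2.78*g + 2.37)^3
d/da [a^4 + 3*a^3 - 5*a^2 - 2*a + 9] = 4*a^3 + 9*a^2 - 10*a - 2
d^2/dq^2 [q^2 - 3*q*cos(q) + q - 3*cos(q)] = 3*q*cos(q) + 6*sin(q) + 3*cos(q) + 2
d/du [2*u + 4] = 2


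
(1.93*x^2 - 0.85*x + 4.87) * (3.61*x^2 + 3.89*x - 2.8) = 6.9673*x^4 + 4.4392*x^3 + 8.8702*x^2 + 21.3243*x - 13.636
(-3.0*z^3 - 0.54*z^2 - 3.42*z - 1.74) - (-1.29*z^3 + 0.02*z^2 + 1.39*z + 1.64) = -1.71*z^3 - 0.56*z^2 - 4.81*z - 3.38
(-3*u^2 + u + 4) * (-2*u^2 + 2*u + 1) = 6*u^4 - 8*u^3 - 9*u^2 + 9*u + 4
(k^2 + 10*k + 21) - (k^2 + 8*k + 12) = 2*k + 9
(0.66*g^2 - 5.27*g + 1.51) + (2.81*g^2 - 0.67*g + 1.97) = 3.47*g^2 - 5.94*g + 3.48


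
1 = 1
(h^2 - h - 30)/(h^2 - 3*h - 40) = (h - 6)/(h - 8)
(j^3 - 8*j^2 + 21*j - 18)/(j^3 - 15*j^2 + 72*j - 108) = (j^2 - 5*j + 6)/(j^2 - 12*j + 36)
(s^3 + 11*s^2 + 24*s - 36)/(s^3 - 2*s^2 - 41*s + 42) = (s + 6)/(s - 7)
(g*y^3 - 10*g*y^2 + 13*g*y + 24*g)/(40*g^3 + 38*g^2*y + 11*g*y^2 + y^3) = g*(y^3 - 10*y^2 + 13*y + 24)/(40*g^3 + 38*g^2*y + 11*g*y^2 + y^3)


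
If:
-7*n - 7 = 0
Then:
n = -1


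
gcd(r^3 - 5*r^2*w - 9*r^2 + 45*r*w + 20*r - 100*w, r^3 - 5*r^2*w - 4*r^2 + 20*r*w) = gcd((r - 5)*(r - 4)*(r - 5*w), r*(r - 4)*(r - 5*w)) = r^2 - 5*r*w - 4*r + 20*w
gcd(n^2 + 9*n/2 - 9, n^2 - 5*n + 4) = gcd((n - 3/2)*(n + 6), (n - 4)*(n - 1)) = 1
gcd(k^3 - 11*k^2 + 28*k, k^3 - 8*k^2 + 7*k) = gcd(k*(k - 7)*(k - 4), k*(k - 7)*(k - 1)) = k^2 - 7*k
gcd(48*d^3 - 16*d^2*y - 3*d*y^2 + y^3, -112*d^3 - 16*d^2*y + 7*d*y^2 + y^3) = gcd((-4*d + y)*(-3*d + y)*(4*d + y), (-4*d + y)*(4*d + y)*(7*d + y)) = -16*d^2 + y^2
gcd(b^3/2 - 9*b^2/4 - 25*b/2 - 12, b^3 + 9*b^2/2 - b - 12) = b + 2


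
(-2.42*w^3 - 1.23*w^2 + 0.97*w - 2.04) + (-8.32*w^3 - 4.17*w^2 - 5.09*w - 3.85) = -10.74*w^3 - 5.4*w^2 - 4.12*w - 5.89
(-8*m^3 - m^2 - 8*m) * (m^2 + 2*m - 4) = -8*m^5 - 17*m^4 + 22*m^3 - 12*m^2 + 32*m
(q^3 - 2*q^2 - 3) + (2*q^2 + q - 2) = q^3 + q - 5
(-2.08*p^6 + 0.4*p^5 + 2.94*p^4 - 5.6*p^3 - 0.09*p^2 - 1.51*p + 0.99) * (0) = 0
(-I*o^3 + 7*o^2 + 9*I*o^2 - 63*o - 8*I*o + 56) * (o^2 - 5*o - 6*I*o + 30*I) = -I*o^5 + o^4 + 14*I*o^4 - 14*o^3 - 95*I*o^3 + 53*o^2 + 628*I*o^2 - 40*o - 2226*I*o + 1680*I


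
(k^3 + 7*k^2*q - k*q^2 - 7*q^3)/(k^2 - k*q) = k + 8*q + 7*q^2/k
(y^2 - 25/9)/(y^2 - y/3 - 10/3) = (y - 5/3)/(y - 2)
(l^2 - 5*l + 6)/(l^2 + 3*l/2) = 2*(l^2 - 5*l + 6)/(l*(2*l + 3))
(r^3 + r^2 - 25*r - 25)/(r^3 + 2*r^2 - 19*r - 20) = (r - 5)/(r - 4)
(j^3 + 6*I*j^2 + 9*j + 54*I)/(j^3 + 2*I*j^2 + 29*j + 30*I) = (j^2 + 9)/(j^2 - 4*I*j + 5)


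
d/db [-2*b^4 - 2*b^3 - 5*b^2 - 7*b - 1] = -8*b^3 - 6*b^2 - 10*b - 7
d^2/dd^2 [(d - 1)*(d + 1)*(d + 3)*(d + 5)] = 12*d^2 + 48*d + 28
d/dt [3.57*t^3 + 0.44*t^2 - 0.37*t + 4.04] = 10.71*t^2 + 0.88*t - 0.37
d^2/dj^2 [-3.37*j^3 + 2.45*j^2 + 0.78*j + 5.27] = 4.9 - 20.22*j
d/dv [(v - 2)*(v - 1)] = 2*v - 3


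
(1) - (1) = 0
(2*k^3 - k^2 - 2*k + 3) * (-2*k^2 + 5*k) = -4*k^5 + 12*k^4 - k^3 - 16*k^2 + 15*k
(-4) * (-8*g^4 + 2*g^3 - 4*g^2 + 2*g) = 32*g^4 - 8*g^3 + 16*g^2 - 8*g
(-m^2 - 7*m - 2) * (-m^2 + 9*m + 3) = m^4 - 2*m^3 - 64*m^2 - 39*m - 6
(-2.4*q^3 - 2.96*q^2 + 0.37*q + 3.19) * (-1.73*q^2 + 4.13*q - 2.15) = 4.152*q^5 - 4.7912*q^4 - 7.7049*q^3 + 2.3734*q^2 + 12.3792*q - 6.8585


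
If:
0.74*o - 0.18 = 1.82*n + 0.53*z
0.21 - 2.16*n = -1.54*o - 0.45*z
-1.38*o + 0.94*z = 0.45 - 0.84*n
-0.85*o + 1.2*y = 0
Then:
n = -0.31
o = -0.55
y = -0.39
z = -0.06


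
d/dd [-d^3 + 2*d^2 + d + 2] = -3*d^2 + 4*d + 1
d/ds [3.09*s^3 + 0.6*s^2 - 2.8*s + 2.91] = 9.27*s^2 + 1.2*s - 2.8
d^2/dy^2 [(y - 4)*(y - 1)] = 2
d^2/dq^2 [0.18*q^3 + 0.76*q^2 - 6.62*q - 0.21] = 1.08*q + 1.52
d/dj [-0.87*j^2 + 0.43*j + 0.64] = 0.43 - 1.74*j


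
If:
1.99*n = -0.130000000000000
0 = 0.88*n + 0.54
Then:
No Solution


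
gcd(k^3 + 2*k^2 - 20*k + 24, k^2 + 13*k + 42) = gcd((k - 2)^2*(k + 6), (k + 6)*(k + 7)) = k + 6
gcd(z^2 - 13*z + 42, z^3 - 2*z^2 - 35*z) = z - 7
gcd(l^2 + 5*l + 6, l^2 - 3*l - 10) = l + 2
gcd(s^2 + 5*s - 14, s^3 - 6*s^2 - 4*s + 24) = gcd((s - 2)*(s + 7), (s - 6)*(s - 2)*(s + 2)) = s - 2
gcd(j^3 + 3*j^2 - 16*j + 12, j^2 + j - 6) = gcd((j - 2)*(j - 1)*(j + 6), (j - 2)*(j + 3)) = j - 2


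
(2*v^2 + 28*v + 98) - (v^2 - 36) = v^2 + 28*v + 134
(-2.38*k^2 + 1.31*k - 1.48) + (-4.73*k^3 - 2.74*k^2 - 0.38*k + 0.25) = -4.73*k^3 - 5.12*k^2 + 0.93*k - 1.23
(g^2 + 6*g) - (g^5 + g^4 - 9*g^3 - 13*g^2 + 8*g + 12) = -g^5 - g^4 + 9*g^3 + 14*g^2 - 2*g - 12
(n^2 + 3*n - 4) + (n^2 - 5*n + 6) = 2*n^2 - 2*n + 2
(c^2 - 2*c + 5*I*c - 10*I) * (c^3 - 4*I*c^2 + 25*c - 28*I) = c^5 - 2*c^4 + I*c^4 + 45*c^3 - 2*I*c^3 - 90*c^2 + 97*I*c^2 + 140*c - 194*I*c - 280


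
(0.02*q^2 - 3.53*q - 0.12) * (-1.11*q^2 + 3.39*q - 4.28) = -0.0222*q^4 + 3.9861*q^3 - 11.9191*q^2 + 14.7016*q + 0.5136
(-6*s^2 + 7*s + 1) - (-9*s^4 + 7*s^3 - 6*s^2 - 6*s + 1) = 9*s^4 - 7*s^3 + 13*s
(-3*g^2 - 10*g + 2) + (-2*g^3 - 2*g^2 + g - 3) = -2*g^3 - 5*g^2 - 9*g - 1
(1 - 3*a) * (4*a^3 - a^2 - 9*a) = -12*a^4 + 7*a^3 + 26*a^2 - 9*a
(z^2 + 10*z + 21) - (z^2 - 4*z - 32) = 14*z + 53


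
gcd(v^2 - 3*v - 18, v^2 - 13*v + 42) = v - 6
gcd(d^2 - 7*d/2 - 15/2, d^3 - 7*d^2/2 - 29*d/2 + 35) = d - 5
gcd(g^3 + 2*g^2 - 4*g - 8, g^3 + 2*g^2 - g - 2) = g + 2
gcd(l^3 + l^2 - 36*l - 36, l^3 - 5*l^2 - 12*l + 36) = l - 6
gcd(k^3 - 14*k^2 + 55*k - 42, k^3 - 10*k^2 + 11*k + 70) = k - 7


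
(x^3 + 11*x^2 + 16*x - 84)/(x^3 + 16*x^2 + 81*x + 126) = (x - 2)/(x + 3)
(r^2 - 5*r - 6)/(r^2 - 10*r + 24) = (r + 1)/(r - 4)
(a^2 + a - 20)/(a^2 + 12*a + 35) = (a - 4)/(a + 7)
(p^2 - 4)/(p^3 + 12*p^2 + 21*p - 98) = (p + 2)/(p^2 + 14*p + 49)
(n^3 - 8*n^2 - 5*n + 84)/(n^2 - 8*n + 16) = (n^2 - 4*n - 21)/(n - 4)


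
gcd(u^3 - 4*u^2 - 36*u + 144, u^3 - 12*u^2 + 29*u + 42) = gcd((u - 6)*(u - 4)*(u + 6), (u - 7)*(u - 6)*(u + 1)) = u - 6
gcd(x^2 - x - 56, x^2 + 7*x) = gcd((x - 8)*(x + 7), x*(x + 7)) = x + 7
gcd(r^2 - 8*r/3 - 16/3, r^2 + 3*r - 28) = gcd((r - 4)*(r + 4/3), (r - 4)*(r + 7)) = r - 4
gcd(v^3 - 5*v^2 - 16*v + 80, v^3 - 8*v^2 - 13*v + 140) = v^2 - v - 20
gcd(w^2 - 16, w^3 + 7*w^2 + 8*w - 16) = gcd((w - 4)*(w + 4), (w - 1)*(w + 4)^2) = w + 4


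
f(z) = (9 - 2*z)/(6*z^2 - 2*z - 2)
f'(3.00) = -0.09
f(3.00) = 0.07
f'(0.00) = 5.50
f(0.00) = -4.50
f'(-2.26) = 0.30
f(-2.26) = 0.41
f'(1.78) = -0.73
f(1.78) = 0.40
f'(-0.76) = 12.45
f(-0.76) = 3.52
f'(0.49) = -11.83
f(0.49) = -5.21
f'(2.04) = -0.42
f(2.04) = 0.26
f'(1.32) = -2.95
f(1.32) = 1.09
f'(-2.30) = 0.28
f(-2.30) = 0.40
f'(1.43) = -1.97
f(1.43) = 0.83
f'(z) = (2 - 12*z)*(9 - 2*z)/(6*z^2 - 2*z - 2)^2 - 2/(6*z^2 - 2*z - 2)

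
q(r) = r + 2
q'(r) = 1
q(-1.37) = 0.63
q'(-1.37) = 1.00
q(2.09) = 4.09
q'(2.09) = 1.00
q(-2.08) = -0.08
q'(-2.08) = 1.00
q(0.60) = 2.60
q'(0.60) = 1.00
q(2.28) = 4.28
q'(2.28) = 1.00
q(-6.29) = -4.29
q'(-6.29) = 1.00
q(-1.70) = 0.30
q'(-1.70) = 1.00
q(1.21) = 3.21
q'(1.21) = 1.00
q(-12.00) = -10.00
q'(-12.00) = 1.00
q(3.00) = 5.00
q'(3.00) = 1.00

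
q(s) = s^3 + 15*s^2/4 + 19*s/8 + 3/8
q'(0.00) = 2.38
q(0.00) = 0.38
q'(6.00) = 155.38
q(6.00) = 365.62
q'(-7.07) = 99.30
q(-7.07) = -182.37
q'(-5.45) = 50.61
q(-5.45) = -63.06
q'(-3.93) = 19.23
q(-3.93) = -11.74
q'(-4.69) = 33.19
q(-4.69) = -31.44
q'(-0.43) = -0.30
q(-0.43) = -0.03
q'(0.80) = 10.30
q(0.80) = 5.19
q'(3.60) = 68.26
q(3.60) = 104.18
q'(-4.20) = 23.80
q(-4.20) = -17.54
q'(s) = 3*s^2 + 15*s/2 + 19/8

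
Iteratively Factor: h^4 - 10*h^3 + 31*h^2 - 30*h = (h - 2)*(h^3 - 8*h^2 + 15*h) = (h - 5)*(h - 2)*(h^2 - 3*h) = (h - 5)*(h - 3)*(h - 2)*(h)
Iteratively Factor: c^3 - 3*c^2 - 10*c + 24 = (c - 4)*(c^2 + c - 6) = (c - 4)*(c - 2)*(c + 3)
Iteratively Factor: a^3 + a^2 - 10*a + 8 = (a - 2)*(a^2 + 3*a - 4) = (a - 2)*(a + 4)*(a - 1)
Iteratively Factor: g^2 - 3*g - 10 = (g + 2)*(g - 5)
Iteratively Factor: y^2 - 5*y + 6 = (y - 2)*(y - 3)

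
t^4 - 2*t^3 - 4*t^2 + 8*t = t*(t - 2)^2*(t + 2)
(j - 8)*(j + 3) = j^2 - 5*j - 24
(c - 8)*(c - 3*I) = c^2 - 8*c - 3*I*c + 24*I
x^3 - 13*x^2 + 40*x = x*(x - 8)*(x - 5)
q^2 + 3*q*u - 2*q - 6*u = (q - 2)*(q + 3*u)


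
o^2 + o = o*(o + 1)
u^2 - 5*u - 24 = (u - 8)*(u + 3)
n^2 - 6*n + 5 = (n - 5)*(n - 1)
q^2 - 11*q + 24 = (q - 8)*(q - 3)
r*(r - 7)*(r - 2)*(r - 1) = r^4 - 10*r^3 + 23*r^2 - 14*r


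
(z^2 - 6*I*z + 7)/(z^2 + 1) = (z - 7*I)/(z - I)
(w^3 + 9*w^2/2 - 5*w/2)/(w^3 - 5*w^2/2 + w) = (w + 5)/(w - 2)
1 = 1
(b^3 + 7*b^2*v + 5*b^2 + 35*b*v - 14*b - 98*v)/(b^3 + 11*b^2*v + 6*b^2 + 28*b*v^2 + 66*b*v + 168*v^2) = (b^2 + 5*b - 14)/(b^2 + 4*b*v + 6*b + 24*v)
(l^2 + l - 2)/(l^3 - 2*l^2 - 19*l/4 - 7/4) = 4*(-l^2 - l + 2)/(-4*l^3 + 8*l^2 + 19*l + 7)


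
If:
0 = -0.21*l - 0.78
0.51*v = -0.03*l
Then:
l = -3.71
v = 0.22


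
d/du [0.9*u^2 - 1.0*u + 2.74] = 1.8*u - 1.0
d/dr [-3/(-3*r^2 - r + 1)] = 3*(-6*r - 1)/(3*r^2 + r - 1)^2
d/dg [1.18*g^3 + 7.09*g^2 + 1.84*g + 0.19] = 3.54*g^2 + 14.18*g + 1.84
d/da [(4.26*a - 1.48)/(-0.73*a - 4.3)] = (-14.160832*a - 83.41312)/(0.73*a + 4.3)^3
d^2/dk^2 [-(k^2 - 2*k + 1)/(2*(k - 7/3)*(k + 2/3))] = 9*(27*k^3 - 621*k^2 + 1161*k - 967)/(729*k^6 - 3645*k^5 + 2673*k^4 + 7965*k^3 - 4158*k^2 - 8820*k - 2744)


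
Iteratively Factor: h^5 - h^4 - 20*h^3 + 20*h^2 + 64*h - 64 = (h + 4)*(h^4 - 5*h^3 + 20*h - 16) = (h - 1)*(h + 4)*(h^3 - 4*h^2 - 4*h + 16) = (h - 4)*(h - 1)*(h + 4)*(h^2 - 4) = (h - 4)*(h - 2)*(h - 1)*(h + 4)*(h + 2)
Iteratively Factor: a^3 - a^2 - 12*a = (a + 3)*(a^2 - 4*a) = (a - 4)*(a + 3)*(a)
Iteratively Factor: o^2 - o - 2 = (o + 1)*(o - 2)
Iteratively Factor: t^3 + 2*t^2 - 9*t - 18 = (t + 2)*(t^2 - 9) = (t - 3)*(t + 2)*(t + 3)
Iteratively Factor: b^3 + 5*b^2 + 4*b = (b + 4)*(b^2 + b) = (b + 1)*(b + 4)*(b)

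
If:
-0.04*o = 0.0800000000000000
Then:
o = -2.00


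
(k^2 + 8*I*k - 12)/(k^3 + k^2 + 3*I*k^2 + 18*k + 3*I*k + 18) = (k + 2*I)/(k^2 + k*(1 - 3*I) - 3*I)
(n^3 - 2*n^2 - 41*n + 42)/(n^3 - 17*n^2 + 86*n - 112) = (n^2 + 5*n - 6)/(n^2 - 10*n + 16)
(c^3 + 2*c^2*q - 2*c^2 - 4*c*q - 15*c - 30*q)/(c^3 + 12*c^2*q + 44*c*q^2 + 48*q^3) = (c^2 - 2*c - 15)/(c^2 + 10*c*q + 24*q^2)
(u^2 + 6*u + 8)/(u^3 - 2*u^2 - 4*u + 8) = (u + 4)/(u^2 - 4*u + 4)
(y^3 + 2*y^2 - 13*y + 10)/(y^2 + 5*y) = y - 3 + 2/y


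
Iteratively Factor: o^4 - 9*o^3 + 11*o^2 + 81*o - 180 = (o + 3)*(o^3 - 12*o^2 + 47*o - 60) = (o - 5)*(o + 3)*(o^2 - 7*o + 12) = (o - 5)*(o - 3)*(o + 3)*(o - 4)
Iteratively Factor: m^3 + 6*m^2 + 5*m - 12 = (m + 4)*(m^2 + 2*m - 3) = (m - 1)*(m + 4)*(m + 3)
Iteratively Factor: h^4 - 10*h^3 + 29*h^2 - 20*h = (h - 4)*(h^3 - 6*h^2 + 5*h) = (h - 5)*(h - 4)*(h^2 - h) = h*(h - 5)*(h - 4)*(h - 1)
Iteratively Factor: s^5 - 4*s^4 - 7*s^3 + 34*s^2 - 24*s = (s - 2)*(s^4 - 2*s^3 - 11*s^2 + 12*s) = (s - 2)*(s - 1)*(s^3 - s^2 - 12*s) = (s - 2)*(s - 1)*(s + 3)*(s^2 - 4*s) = s*(s - 2)*(s - 1)*(s + 3)*(s - 4)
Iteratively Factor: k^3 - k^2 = (k - 1)*(k^2) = k*(k - 1)*(k)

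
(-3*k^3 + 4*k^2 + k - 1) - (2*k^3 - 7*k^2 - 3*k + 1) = -5*k^3 + 11*k^2 + 4*k - 2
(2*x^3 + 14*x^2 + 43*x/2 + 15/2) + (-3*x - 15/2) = 2*x^3 + 14*x^2 + 37*x/2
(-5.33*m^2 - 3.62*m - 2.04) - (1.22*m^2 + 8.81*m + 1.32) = -6.55*m^2 - 12.43*m - 3.36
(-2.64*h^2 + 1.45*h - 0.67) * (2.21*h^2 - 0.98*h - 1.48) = -5.8344*h^4 + 5.7917*h^3 + 1.0055*h^2 - 1.4894*h + 0.9916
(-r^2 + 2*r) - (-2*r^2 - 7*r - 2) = r^2 + 9*r + 2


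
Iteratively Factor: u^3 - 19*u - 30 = (u - 5)*(u^2 + 5*u + 6) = (u - 5)*(u + 2)*(u + 3)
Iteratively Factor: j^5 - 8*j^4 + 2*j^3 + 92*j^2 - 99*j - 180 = (j + 1)*(j^4 - 9*j^3 + 11*j^2 + 81*j - 180) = (j - 5)*(j + 1)*(j^3 - 4*j^2 - 9*j + 36) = (j - 5)*(j - 3)*(j + 1)*(j^2 - j - 12) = (j - 5)*(j - 4)*(j - 3)*(j + 1)*(j + 3)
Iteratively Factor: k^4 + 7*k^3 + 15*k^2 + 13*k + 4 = (k + 4)*(k^3 + 3*k^2 + 3*k + 1) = (k + 1)*(k + 4)*(k^2 + 2*k + 1) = (k + 1)^2*(k + 4)*(k + 1)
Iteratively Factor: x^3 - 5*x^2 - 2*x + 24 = (x + 2)*(x^2 - 7*x + 12) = (x - 4)*(x + 2)*(x - 3)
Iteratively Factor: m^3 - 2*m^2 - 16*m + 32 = (m - 2)*(m^2 - 16) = (m - 4)*(m - 2)*(m + 4)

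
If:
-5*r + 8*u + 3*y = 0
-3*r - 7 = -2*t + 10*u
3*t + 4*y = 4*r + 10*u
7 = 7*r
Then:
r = 1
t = 350/17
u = 53/17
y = -113/17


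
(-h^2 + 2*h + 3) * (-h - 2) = h^3 - 7*h - 6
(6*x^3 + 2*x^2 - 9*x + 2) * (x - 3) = 6*x^4 - 16*x^3 - 15*x^2 + 29*x - 6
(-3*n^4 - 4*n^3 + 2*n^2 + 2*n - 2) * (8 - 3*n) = 9*n^5 - 12*n^4 - 38*n^3 + 10*n^2 + 22*n - 16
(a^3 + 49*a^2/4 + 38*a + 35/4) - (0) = a^3 + 49*a^2/4 + 38*a + 35/4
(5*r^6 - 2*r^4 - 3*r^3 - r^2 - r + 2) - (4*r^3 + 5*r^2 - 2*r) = 5*r^6 - 2*r^4 - 7*r^3 - 6*r^2 + r + 2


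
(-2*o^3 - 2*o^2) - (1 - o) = -2*o^3 - 2*o^2 + o - 1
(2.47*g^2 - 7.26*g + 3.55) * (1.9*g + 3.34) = 4.693*g^3 - 5.5442*g^2 - 17.5034*g + 11.857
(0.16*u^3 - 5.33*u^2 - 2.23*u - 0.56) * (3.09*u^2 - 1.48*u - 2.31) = 0.4944*u^5 - 16.7065*u^4 + 0.6281*u^3 + 13.8823*u^2 + 5.9801*u + 1.2936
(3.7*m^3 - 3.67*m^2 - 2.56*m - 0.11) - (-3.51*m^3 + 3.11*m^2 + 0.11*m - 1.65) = 7.21*m^3 - 6.78*m^2 - 2.67*m + 1.54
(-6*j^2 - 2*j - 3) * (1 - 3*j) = 18*j^3 + 7*j - 3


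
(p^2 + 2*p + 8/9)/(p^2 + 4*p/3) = (p + 2/3)/p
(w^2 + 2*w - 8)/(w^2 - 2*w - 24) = (w - 2)/(w - 6)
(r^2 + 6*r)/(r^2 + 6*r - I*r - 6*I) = r/(r - I)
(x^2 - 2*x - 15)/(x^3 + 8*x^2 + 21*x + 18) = (x - 5)/(x^2 + 5*x + 6)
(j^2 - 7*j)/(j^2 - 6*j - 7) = j/(j + 1)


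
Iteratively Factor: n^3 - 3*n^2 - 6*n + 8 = (n - 4)*(n^2 + n - 2) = (n - 4)*(n - 1)*(n + 2)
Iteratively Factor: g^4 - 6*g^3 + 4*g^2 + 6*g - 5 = (g - 1)*(g^3 - 5*g^2 - g + 5) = (g - 5)*(g - 1)*(g^2 - 1) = (g - 5)*(g - 1)*(g + 1)*(g - 1)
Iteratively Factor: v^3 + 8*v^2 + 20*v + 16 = (v + 2)*(v^2 + 6*v + 8) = (v + 2)^2*(v + 4)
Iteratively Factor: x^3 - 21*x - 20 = (x + 4)*(x^2 - 4*x - 5) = (x + 1)*(x + 4)*(x - 5)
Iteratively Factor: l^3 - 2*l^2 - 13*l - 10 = (l + 2)*(l^2 - 4*l - 5) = (l - 5)*(l + 2)*(l + 1)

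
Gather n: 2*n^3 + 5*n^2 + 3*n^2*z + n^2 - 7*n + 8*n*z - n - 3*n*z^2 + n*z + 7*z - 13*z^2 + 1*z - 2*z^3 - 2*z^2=2*n^3 + n^2*(3*z + 6) + n*(-3*z^2 + 9*z - 8) - 2*z^3 - 15*z^2 + 8*z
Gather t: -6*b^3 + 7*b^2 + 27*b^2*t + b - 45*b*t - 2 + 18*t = -6*b^3 + 7*b^2 + b + t*(27*b^2 - 45*b + 18) - 2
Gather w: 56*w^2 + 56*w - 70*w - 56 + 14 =56*w^2 - 14*w - 42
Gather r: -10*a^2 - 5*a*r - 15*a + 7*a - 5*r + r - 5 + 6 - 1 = -10*a^2 - 8*a + r*(-5*a - 4)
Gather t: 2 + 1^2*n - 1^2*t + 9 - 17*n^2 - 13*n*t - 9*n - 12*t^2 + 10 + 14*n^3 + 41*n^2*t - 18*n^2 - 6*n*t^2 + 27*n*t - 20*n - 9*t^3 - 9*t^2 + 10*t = 14*n^3 - 35*n^2 - 28*n - 9*t^3 + t^2*(-6*n - 21) + t*(41*n^2 + 14*n + 9) + 21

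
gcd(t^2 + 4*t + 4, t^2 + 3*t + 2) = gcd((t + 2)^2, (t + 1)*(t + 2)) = t + 2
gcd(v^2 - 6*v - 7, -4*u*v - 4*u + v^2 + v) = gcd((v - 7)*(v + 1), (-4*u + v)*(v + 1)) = v + 1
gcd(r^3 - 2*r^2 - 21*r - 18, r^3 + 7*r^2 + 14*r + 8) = r + 1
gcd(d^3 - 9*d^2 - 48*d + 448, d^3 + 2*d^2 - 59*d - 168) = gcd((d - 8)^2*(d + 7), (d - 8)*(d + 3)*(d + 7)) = d^2 - d - 56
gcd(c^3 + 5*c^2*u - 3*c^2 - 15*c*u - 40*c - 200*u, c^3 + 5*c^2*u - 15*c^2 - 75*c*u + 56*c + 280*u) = c^2 + 5*c*u - 8*c - 40*u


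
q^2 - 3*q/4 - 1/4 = (q - 1)*(q + 1/4)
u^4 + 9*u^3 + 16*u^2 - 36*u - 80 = (u - 2)*(u + 2)*(u + 4)*(u + 5)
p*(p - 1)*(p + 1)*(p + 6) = p^4 + 6*p^3 - p^2 - 6*p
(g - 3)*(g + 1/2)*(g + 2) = g^3 - g^2/2 - 13*g/2 - 3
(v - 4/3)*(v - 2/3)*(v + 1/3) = v^3 - 5*v^2/3 + 2*v/9 + 8/27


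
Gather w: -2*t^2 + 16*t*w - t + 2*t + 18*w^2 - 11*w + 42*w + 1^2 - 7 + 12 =-2*t^2 + t + 18*w^2 + w*(16*t + 31) + 6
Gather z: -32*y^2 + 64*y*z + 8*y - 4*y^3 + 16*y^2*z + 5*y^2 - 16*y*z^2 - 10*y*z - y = -4*y^3 - 27*y^2 - 16*y*z^2 + 7*y + z*(16*y^2 + 54*y)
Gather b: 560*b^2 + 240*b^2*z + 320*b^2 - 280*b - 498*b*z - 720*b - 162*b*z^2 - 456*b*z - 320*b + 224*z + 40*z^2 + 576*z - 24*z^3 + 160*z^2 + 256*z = b^2*(240*z + 880) + b*(-162*z^2 - 954*z - 1320) - 24*z^3 + 200*z^2 + 1056*z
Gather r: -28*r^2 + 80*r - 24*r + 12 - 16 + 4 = -28*r^2 + 56*r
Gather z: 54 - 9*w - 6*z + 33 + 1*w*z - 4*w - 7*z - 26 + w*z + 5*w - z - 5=-8*w + z*(2*w - 14) + 56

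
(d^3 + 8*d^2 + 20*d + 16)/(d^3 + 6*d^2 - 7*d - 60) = (d^2 + 4*d + 4)/(d^2 + 2*d - 15)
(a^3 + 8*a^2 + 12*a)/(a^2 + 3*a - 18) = a*(a + 2)/(a - 3)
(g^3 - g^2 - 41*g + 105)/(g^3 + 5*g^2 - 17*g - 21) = (g - 5)/(g + 1)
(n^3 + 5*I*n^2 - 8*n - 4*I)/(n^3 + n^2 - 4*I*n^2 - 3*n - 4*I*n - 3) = (n^3 + 5*I*n^2 - 8*n - 4*I)/(n^3 + n^2*(1 - 4*I) - n*(3 + 4*I) - 3)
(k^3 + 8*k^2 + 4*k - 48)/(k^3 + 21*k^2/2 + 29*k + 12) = 2*(k - 2)/(2*k + 1)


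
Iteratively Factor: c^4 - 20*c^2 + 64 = (c + 4)*(c^3 - 4*c^2 - 4*c + 16) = (c - 4)*(c + 4)*(c^2 - 4) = (c - 4)*(c - 2)*(c + 4)*(c + 2)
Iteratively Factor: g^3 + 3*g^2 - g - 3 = (g + 3)*(g^2 - 1) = (g - 1)*(g + 3)*(g + 1)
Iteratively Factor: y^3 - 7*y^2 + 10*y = (y - 2)*(y^2 - 5*y) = y*(y - 2)*(y - 5)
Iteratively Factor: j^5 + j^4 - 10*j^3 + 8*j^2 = (j - 1)*(j^4 + 2*j^3 - 8*j^2) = (j - 2)*(j - 1)*(j^3 + 4*j^2) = (j - 2)*(j - 1)*(j + 4)*(j^2) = j*(j - 2)*(j - 1)*(j + 4)*(j)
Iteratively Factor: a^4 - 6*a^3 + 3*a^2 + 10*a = (a)*(a^3 - 6*a^2 + 3*a + 10) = a*(a - 2)*(a^2 - 4*a - 5) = a*(a - 2)*(a + 1)*(a - 5)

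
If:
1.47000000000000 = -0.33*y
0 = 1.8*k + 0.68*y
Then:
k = 1.68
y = -4.45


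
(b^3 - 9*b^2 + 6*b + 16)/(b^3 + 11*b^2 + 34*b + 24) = (b^2 - 10*b + 16)/(b^2 + 10*b + 24)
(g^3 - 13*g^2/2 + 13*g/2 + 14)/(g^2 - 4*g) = g - 5/2 - 7/(2*g)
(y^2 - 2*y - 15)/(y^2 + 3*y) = (y - 5)/y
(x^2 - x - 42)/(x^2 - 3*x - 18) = (-x^2 + x + 42)/(-x^2 + 3*x + 18)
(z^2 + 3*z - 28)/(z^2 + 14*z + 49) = (z - 4)/(z + 7)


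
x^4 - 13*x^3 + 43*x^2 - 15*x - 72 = (x - 8)*(x - 3)^2*(x + 1)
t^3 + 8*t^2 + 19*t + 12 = (t + 1)*(t + 3)*(t + 4)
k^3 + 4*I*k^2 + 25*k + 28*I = (k - 4*I)*(k + I)*(k + 7*I)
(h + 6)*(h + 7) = h^2 + 13*h + 42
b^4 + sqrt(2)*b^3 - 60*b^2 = b^2*(b - 5*sqrt(2))*(b + 6*sqrt(2))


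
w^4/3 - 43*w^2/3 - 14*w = w*(w/3 + 1/3)*(w - 7)*(w + 6)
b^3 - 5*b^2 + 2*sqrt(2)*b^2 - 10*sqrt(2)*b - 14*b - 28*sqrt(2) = (b - 7)*(b + 2)*(b + 2*sqrt(2))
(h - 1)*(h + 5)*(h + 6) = h^3 + 10*h^2 + 19*h - 30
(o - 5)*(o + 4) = o^2 - o - 20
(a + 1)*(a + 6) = a^2 + 7*a + 6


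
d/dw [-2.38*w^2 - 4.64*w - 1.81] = -4.76*w - 4.64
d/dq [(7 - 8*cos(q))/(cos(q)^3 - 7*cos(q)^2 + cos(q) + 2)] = (-16*cos(q)^3 + 77*cos(q)^2 - 98*cos(q) + 23)*sin(q)/(cos(q)^3 - 7*cos(q)^2 + cos(q) + 2)^2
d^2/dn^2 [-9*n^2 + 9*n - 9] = -18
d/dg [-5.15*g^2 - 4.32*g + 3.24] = -10.3*g - 4.32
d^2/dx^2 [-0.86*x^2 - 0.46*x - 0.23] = -1.72000000000000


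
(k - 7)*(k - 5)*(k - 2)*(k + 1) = k^4 - 13*k^3 + 45*k^2 - 11*k - 70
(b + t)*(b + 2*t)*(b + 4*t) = b^3 + 7*b^2*t + 14*b*t^2 + 8*t^3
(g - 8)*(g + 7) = g^2 - g - 56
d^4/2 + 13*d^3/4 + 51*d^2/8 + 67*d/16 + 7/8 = (d/2 + 1)*(d + 1/2)^2*(d + 7/2)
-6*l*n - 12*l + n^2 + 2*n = (-6*l + n)*(n + 2)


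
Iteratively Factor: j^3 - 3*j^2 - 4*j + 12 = (j - 2)*(j^2 - j - 6) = (j - 2)*(j + 2)*(j - 3)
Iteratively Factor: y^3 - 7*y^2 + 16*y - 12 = (y - 3)*(y^2 - 4*y + 4) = (y - 3)*(y - 2)*(y - 2)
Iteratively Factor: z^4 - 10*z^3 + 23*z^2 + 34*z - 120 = (z - 3)*(z^3 - 7*z^2 + 2*z + 40) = (z - 3)*(z + 2)*(z^2 - 9*z + 20) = (z - 5)*(z - 3)*(z + 2)*(z - 4)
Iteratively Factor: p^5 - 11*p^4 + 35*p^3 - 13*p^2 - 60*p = (p - 3)*(p^4 - 8*p^3 + 11*p^2 + 20*p) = p*(p - 3)*(p^3 - 8*p^2 + 11*p + 20) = p*(p - 4)*(p - 3)*(p^2 - 4*p - 5) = p*(p - 4)*(p - 3)*(p + 1)*(p - 5)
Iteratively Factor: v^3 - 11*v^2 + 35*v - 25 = (v - 5)*(v^2 - 6*v + 5) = (v - 5)*(v - 1)*(v - 5)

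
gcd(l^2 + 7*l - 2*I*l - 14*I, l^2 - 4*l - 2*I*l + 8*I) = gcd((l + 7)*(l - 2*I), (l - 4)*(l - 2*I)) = l - 2*I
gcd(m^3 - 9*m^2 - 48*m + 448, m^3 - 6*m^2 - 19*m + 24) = m - 8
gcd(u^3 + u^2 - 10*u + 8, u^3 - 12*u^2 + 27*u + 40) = 1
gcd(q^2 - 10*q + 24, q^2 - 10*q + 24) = q^2 - 10*q + 24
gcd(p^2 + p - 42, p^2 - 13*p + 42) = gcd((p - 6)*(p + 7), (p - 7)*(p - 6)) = p - 6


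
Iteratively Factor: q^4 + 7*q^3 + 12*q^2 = (q)*(q^3 + 7*q^2 + 12*q) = q^2*(q^2 + 7*q + 12) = q^2*(q + 4)*(q + 3)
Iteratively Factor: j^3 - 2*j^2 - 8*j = (j + 2)*(j^2 - 4*j) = j*(j + 2)*(j - 4)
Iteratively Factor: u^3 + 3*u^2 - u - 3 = (u + 1)*(u^2 + 2*u - 3) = (u + 1)*(u + 3)*(u - 1)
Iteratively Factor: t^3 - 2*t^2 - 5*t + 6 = (t - 3)*(t^2 + t - 2) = (t - 3)*(t + 2)*(t - 1)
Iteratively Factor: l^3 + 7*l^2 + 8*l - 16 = (l - 1)*(l^2 + 8*l + 16) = (l - 1)*(l + 4)*(l + 4)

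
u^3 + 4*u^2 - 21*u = u*(u - 3)*(u + 7)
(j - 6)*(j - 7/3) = j^2 - 25*j/3 + 14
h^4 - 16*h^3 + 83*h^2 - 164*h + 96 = (h - 8)*(h - 4)*(h - 3)*(h - 1)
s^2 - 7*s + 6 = (s - 6)*(s - 1)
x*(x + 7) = x^2 + 7*x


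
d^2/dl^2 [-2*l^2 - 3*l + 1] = -4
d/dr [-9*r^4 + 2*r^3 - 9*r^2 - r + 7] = -36*r^3 + 6*r^2 - 18*r - 1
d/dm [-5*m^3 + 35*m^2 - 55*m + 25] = -15*m^2 + 70*m - 55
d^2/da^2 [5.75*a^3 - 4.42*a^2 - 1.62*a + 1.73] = 34.5*a - 8.84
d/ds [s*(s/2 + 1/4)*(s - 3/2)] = 3*s^2/2 - s - 3/8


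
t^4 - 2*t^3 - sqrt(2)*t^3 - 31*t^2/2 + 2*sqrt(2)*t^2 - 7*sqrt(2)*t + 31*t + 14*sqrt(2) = (t - 2)*(t - 7*sqrt(2)/2)*(t + sqrt(2)/2)*(t + 2*sqrt(2))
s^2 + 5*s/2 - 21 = (s - 7/2)*(s + 6)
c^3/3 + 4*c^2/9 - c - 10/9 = (c/3 + 1/3)*(c - 5/3)*(c + 2)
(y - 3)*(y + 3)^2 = y^3 + 3*y^2 - 9*y - 27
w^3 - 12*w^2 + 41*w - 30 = (w - 6)*(w - 5)*(w - 1)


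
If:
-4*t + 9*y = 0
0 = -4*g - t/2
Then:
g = -9*y/32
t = 9*y/4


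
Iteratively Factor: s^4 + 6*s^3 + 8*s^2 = (s + 4)*(s^3 + 2*s^2) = s*(s + 4)*(s^2 + 2*s) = s^2*(s + 4)*(s + 2)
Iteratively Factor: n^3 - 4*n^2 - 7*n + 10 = (n - 1)*(n^2 - 3*n - 10) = (n - 5)*(n - 1)*(n + 2)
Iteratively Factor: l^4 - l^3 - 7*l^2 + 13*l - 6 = (l - 2)*(l^3 + l^2 - 5*l + 3) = (l - 2)*(l - 1)*(l^2 + 2*l - 3) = (l - 2)*(l - 1)^2*(l + 3)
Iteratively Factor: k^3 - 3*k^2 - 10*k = (k - 5)*(k^2 + 2*k) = (k - 5)*(k + 2)*(k)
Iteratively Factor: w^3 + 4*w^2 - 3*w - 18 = (w + 3)*(w^2 + w - 6) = (w + 3)^2*(w - 2)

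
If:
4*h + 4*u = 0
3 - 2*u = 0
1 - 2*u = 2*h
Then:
No Solution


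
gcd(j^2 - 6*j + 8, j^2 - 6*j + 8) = j^2 - 6*j + 8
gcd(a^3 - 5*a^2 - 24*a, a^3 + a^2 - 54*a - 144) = a^2 - 5*a - 24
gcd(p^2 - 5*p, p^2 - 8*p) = p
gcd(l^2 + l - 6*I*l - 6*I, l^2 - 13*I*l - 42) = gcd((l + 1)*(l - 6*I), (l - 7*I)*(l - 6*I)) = l - 6*I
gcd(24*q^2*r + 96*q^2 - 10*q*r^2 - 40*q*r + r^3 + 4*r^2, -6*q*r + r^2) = 6*q - r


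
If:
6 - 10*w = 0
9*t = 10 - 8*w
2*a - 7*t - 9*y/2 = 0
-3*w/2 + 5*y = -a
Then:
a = 4369/2610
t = 26/45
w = 3/5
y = -202/1305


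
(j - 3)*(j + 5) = j^2 + 2*j - 15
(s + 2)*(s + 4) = s^2 + 6*s + 8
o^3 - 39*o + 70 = (o - 5)*(o - 2)*(o + 7)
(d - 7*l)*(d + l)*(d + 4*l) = d^3 - 2*d^2*l - 31*d*l^2 - 28*l^3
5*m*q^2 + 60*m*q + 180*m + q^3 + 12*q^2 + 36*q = (5*m + q)*(q + 6)^2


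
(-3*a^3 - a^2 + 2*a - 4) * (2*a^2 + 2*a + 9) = -6*a^5 - 8*a^4 - 25*a^3 - 13*a^2 + 10*a - 36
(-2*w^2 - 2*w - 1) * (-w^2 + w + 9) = 2*w^4 - 19*w^2 - 19*w - 9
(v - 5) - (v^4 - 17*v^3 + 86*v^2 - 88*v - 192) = -v^4 + 17*v^3 - 86*v^2 + 89*v + 187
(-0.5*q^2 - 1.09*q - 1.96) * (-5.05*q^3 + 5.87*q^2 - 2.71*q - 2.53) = 2.525*q^5 + 2.5695*q^4 + 4.8547*q^3 - 7.2863*q^2 + 8.0693*q + 4.9588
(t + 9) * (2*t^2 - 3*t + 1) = 2*t^3 + 15*t^2 - 26*t + 9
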